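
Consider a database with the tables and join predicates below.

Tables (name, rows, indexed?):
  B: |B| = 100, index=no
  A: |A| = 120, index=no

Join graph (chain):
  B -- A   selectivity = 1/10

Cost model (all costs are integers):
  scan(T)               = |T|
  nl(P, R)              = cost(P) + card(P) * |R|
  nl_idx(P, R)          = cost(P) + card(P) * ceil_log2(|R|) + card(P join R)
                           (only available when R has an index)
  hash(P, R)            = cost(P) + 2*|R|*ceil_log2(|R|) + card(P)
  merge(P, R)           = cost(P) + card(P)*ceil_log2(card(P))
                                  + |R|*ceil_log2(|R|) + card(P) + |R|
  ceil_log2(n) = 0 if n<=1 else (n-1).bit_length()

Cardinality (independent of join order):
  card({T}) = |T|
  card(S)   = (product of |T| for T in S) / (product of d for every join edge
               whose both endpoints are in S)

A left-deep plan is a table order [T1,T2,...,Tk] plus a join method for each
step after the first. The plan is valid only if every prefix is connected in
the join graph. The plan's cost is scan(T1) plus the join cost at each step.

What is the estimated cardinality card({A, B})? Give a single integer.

Tables in S: A(120), B(100)
Edges inside S: B-A(d=10)
numerator = 120 * 100 = 12000
denominator = 10 = 10
card(S) = 12000 / 10 = 1200

1200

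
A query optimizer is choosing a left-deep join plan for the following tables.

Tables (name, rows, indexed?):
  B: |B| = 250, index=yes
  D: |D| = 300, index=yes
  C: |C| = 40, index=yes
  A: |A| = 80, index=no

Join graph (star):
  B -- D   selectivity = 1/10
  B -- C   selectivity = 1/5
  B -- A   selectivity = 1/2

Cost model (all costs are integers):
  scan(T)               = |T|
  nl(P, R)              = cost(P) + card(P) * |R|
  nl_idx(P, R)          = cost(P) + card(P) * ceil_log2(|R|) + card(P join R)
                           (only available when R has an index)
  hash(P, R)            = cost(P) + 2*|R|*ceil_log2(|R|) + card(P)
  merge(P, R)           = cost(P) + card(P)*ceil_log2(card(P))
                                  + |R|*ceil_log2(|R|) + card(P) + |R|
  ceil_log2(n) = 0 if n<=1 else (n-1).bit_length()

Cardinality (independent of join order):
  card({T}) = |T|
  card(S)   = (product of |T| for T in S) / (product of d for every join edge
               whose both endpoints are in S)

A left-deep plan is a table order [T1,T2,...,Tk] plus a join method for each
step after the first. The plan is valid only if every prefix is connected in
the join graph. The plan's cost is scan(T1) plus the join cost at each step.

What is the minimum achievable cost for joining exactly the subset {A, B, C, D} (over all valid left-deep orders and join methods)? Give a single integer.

Selinger DP over subsets of {A,B,C,D}:
  {B}: scan cost=250, card=250
  {D}: scan cost=300, card=300
  {C}: scan cost=40, card=40
  {A}: scan cost=80, card=80
  {BD}: card=7500; try (B,hash)→4600, (D,merge)→5500, (B,merge)→5550, (D,hash)→5900, (D,nl_idx)→10000, (B,nl_idx)→10200 …(+2); best=4600 via (B,hash)
  {BC}: card=2000; try (C,hash)→980, (B,nl_idx)→2360, (B,merge)→2570, (C,merge)→2780, (C,nl_idx)→3750, (B,hash)→4080 …(+2); best=980 via (C,hash)
  {AB}: card=10000; try (A,hash)→1620, (B,merge)→2970, (A,merge)→3140, (B,hash)→4160, (B,nl_idx)→10720, (B,nl)→20080 …(+1); best=1620 via (A,hash)
  {BCD}: card=60000; try (D,hash)→8380, (C,hash)→12580, (D,merge)→27980, (D,nl_idx)→78980, (C,nl_idx)→109600, (C,merge)→109880 …(+2); best=8380 via (D,hash)
  {ABD}: card=300000; try (A,hash)→13220, (D,hash)→17020, (A,merge)→110240, (D,merge)→154620, (D,nl_idx)→391620, (A,nl)→604600 …(+1); best=13220 via (A,hash)
  {ABC}: card=80000; try (A,hash)→4100, (C,hash)→12100, (A,merge)→25620, (C,nl_idx)→141620, (C,merge)→151900, (A,nl)→160980 …(+1); best=4100 via (A,hash)
  {ABCD}: card=2400000; try (A,hash)→69500, (D,hash)→89500, (C,hash)→313700, (A,merge)→1029020, (D,merge)→1447100, (D,nl_idx)→3124100 …(+5); best=69500 via (A,hash)

69500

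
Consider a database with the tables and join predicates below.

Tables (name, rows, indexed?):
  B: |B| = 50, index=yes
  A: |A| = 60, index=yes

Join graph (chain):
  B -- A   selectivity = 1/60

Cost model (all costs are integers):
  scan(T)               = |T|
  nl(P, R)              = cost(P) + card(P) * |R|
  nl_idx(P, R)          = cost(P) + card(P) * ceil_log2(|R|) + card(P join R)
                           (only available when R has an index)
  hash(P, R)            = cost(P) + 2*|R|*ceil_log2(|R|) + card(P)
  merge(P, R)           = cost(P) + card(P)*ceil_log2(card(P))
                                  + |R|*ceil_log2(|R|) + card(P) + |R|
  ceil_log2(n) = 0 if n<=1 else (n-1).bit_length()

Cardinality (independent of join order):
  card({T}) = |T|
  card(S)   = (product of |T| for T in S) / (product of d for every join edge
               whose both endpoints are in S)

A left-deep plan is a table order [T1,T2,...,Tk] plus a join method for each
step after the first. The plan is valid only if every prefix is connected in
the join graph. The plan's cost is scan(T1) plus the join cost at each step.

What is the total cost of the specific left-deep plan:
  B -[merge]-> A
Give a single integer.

step 1: scan B: cost=50, card=50
step 2: join A via merge
    card(P join A) = 50*60/(60) = 50
    cost = 50 + 50*6 + 60*6 + 50 + 60 = 820

820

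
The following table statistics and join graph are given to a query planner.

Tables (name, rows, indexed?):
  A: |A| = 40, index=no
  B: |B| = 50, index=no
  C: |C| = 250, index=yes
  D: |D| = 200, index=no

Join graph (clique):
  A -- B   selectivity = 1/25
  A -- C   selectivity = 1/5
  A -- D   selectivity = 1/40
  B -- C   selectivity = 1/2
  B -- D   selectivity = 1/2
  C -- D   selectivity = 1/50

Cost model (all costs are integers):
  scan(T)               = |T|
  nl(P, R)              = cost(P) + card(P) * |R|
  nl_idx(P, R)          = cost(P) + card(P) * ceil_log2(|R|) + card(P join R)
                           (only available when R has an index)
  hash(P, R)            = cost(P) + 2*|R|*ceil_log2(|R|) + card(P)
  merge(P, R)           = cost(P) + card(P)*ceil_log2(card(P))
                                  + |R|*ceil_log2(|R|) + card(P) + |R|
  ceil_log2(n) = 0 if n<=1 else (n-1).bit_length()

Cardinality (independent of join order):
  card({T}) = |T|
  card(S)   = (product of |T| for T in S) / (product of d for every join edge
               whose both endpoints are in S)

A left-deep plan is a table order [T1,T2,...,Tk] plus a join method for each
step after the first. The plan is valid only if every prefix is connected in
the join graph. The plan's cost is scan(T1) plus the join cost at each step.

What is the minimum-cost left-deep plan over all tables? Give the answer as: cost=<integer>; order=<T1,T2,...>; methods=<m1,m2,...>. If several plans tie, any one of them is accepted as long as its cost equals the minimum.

cost=3380; order=D,A,B,C; methods=hash,hash,nl_idx

Selinger DP (subsets sized 1..n):
  {A}: scan cost=40, card=40
  {B}: scan cost=50, card=50
  {C}: scan cost=250, card=250
  {D}: scan cost=200, card=200
  {AB}: card=80; try (A,hash)→580, (B,merge)→670, (B,hash)→680, (A,merge)→680, (B,nl)→2040, (A,nl)→2050; best=580 via (A,hash)
  {AC}: card=2000; try (A,hash)→980, (C,nl_idx)→2360, (C,merge)→2570, (A,merge)→2780, (C,hash)→4080, (C,nl)→10040 …(+1); best=980 via (A,hash)
  {AD}: card=200; try (A,hash)→880, (D,merge)→2120, (A,merge)→2280, (D,hash)→3280, (D,nl)→8040, (A,nl)→8200; best=880 via (A,hash)
  {BC}: card=6250; try (B,hash)→1100, (C,merge)→2650, (B,merge)→2850, (C,hash)→4100, (C,nl_idx)→6700, (C,nl)→12550 …(+1); best=1100 via (B,hash)
  {BD}: card=5000; try (B,hash)→1000, (D,merge)→2200, (B,merge)→2350, (D,hash)→3300, (D,nl)→10050, (B,nl)→10200; best=1000 via (B,hash)
  {CD}: card=1000; try (C,nl_idx)→2800, (D,hash)→3700, (C,merge)→4250, (D,merge)→4300, (C,hash)→4400, (C,nl)→50200 …(+1); best=2800 via (C,nl_idx)
  {ABC}: card=2000; try (C,nl_idx)→3220, (C,merge)→3470, (B,hash)→3580, (C,hash)→4660, (A,hash)→7830, (C,nl)→20580 …(+4); best=3220 via (C,nl_idx)
  {ABD}: card=200; try (B,hash)→1680, (D,merge)→3020, (B,merge)→3030, (D,hash)→3860, (A,hash)→6480, (B,nl)→10880 …(+3); best=1680 via (B,hash)
  {ACD}: card=200; try (C,nl_idx)→2680, (A,hash)→4280, (C,merge)→4930, (C,hash)→5080, (D,hash)→6180, (A,merge)→14080 …(+4); best=2680 via (C,nl_idx)
  {BCD}: card=12500; try (B,hash)→4400, (C,hash)→10000, (D,hash)→10550, (B,merge)→14150, (B,nl)→52800, (C,nl_idx)→53500 …(+4); best=4400 via (B,hash)
  {ABCD}: card=100; try (C,nl_idx)→3380, (B,hash)→3480, (B,merge)→4830, (C,merge)→5730, (C,hash)→5880, (D,hash)→8420 …(+7); best=3380 via (C,nl_idx)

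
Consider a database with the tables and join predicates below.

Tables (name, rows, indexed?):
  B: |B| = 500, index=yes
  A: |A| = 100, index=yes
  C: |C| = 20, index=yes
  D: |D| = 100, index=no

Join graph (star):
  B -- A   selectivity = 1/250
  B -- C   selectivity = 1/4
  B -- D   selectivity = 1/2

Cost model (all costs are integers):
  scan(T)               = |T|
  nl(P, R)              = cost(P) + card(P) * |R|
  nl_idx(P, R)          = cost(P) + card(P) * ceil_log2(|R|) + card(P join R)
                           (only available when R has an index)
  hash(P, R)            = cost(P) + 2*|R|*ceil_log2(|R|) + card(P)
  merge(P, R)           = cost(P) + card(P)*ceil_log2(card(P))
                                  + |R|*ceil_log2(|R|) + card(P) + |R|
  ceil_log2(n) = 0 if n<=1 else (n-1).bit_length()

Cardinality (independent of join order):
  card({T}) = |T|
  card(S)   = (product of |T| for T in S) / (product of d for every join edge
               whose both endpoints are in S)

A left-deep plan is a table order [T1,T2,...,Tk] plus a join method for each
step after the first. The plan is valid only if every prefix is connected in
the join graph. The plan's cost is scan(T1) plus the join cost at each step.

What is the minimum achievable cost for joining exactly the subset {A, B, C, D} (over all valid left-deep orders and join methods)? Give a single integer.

Selinger DP over subsets of {A,B,C,D}:
  {B}: scan cost=500, card=500
  {A}: scan cost=100, card=100
  {C}: scan cost=20, card=20
  {D}: scan cost=100, card=100
  {AB}: card=200; try (B,nl_idx)→1200, (A,hash)→2400, (A,nl_idx)→4200, (B,merge)→5900, (A,merge)→6300, (B,hash)→9200 …(+2); best=1200 via (B,nl_idx)
  {BC}: card=2500; try (C,hash)→1200, (B,nl_idx)→2700, (B,merge)→5140, (C,nl_idx)→5500, (C,merge)→5620, (B,hash)→9040 …(+2); best=1200 via (C,hash)
  {BD}: card=25000; try (D,hash)→2400, (B,merge)→5900, (D,merge)→6300, (B,hash)→9200, (B,nl_idx)→26000, (B,nl)→50100 …(+1); best=2400 via (D,hash)
  {ABC}: card=1000; try (C,hash)→1600, (C,merge)→3120, (C,nl_idx)→3200, (A,hash)→5100, (C,nl)→5200, (A,nl_idx)→19700 …(+2); best=1600 via (C,hash)
  {ABD}: card=10000; try (D,hash)→2800, (D,merge)→3800, (D,nl)→21200, (A,hash)→28800, (A,nl_idx)→187400, (A,merge)→403200 …(+1); best=2800 via (D,hash)
  {BCD}: card=125000; try (D,hash)→5100, (C,hash)→27600, (D,merge)→34500, (D,nl)→251200, (C,nl_idx)→252400, (C,merge)→402520 …(+1); best=5100 via (D,hash)
  {ABCD}: card=50000; try (D,hash)→4000, (C,hash)→13000, (D,merge)→13400, (D,nl)→101600, (C,nl_idx)→102800, (A,hash)→131500 …(+5); best=4000 via (D,hash)

4000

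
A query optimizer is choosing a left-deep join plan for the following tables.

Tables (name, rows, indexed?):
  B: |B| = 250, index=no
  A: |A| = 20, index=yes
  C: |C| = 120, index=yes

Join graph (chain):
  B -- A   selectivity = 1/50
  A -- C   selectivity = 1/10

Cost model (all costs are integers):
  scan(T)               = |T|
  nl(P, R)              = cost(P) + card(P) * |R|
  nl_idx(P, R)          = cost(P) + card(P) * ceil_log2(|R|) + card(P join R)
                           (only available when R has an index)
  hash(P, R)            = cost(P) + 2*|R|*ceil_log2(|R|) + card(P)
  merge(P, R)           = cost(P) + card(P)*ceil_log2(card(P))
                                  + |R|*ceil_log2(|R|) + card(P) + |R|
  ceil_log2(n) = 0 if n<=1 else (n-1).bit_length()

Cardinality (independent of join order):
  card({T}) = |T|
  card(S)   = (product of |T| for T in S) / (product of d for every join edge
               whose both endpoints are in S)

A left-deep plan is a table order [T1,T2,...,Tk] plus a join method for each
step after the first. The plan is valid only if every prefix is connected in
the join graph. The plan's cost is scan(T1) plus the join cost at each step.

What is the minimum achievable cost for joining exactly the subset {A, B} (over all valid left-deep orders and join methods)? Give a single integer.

Selinger DP over subsets of {A,B}:
  {B}: scan cost=250, card=250
  {A}: scan cost=20, card=20
  {AB}: card=100; try (A,hash)→700, (A,nl_idx)→1600, (B,merge)→2390, (A,merge)→2620, (B,hash)→4040, (B,nl)→5020 …(+1); best=700 via (A,hash)

700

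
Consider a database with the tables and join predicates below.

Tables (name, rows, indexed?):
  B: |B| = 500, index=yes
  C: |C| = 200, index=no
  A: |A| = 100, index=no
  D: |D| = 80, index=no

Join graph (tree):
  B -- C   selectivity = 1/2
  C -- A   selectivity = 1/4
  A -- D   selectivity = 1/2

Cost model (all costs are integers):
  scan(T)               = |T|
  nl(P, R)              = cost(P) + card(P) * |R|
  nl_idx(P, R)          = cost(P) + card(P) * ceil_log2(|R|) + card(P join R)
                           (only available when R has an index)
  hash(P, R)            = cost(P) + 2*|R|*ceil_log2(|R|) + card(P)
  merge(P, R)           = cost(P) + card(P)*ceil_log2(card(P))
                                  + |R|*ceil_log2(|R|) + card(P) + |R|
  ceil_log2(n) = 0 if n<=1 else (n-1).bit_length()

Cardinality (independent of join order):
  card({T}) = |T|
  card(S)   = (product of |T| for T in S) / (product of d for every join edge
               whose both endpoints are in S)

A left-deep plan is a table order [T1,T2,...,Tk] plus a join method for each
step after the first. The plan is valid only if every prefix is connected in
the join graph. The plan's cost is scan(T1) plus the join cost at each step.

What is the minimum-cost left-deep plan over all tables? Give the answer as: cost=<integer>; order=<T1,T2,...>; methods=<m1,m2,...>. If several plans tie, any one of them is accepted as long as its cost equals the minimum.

Selinger DP (subsets sized 1..n):
  {B}: scan cost=500, card=500
  {C}: scan cost=200, card=200
  {A}: scan cost=100, card=100
  {D}: scan cost=80, card=80
  {BC}: card=50000; try (C,hash)→4200, (B,merge)→7000, (C,merge)→7300, (B,hash)→9400, (B,nl_idx)→52000, (B,nl)→100200 …(+1); best=4200 via (C,hash)
  {AC}: card=5000; try (A,hash)→1800, (C,merge)→2700, (A,merge)→2800, (C,hash)→3400, (C,nl)→20100, (A,nl)→20200; best=1800 via (A,hash)
  {AD}: card=4000; try (D,hash)→1320, (A,merge)→1520, (D,merge)→1540, (A,hash)→1560, (A,nl)→8080, (D,nl)→8100; best=1320 via (D,hash)
  {ABC}: card=1250000; try (B,hash)→15800, (A,hash)→55600, (B,merge)→76800, (A,merge)→855000, (B,nl_idx)→1296800, (B,nl)→2501800 …(+1); best=15800 via (B,hash)
  {ACD}: card=200000; try (D,hash)→7920, (C,hash)→8520, (C,merge)→55120, (D,merge)→72440, (D,nl)→401800, (C,nl)→801320; best=7920 via (D,hash)
  {ABCD}: card=50000000; try (B,hash)→216920, (D,hash)→1266920, (B,merge)→3812920, (D,merge)→27516440, (B,nl_idx)→51807920, (B,nl)→100007920 …(+1); best=216920 via (B,hash)

cost=216920; order=C,A,D,B; methods=hash,hash,hash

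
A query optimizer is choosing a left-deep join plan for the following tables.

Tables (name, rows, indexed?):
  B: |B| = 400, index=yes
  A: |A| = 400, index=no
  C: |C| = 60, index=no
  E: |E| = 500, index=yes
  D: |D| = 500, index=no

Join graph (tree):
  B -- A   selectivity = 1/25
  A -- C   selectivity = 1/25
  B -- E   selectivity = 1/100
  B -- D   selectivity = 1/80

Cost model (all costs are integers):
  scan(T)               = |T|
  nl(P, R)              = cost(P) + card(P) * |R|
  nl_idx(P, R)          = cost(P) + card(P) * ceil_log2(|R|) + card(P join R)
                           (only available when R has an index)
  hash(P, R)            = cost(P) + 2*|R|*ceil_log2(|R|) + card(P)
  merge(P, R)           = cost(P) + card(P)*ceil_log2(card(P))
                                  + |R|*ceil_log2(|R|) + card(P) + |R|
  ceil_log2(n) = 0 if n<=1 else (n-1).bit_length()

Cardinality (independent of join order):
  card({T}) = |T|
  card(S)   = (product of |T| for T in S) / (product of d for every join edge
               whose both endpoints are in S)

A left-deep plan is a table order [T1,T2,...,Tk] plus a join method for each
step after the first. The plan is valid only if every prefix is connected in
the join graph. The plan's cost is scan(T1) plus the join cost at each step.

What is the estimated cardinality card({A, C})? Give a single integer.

960

Tables in S: A(400), C(60)
Edges inside S: A-C(d=25)
numerator = 400 * 60 = 24000
denominator = 25 = 25
card(S) = 24000 / 25 = 960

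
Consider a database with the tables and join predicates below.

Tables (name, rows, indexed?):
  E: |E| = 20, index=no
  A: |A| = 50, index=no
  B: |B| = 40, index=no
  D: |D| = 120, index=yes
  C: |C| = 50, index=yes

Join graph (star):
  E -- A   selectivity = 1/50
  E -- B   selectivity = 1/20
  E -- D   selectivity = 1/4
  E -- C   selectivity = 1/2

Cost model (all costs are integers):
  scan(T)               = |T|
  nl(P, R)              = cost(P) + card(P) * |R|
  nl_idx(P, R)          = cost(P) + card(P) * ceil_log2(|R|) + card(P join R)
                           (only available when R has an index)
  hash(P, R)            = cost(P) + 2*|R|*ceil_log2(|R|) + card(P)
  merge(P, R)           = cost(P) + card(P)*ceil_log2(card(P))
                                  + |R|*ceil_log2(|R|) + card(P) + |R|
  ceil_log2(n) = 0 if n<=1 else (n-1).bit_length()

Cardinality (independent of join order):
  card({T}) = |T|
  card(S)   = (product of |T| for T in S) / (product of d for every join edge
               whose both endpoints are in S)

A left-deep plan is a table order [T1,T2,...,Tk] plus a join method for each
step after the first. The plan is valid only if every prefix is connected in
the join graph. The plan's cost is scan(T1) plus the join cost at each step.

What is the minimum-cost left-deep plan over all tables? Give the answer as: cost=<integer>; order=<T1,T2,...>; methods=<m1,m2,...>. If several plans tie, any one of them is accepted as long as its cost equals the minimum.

Selinger DP (subsets sized 1..n):
  {E}: scan cost=20, card=20
  {A}: scan cost=50, card=50
  {B}: scan cost=40, card=40
  {D}: scan cost=120, card=120
  {C}: scan cost=50, card=50
  {AE}: card=20; try (E,hash)→300, (A,merge)→490, (E,merge)→520, (A,hash)→640, (A,nl)→1020, (E,nl)→1050; best=300 via (E,hash)
  {BE}: card=40; try (E,hash)→280, (B,merge)→420, (E,merge)→440, (B,hash)→520, (B,nl)→820, (E,nl)→840; best=280 via (E,hash)
  {DE}: card=600; try (E,hash)→440, (D,nl_idx)→760, (D,merge)→1100, (E,merge)→1200, (D,hash)→1720, (D,nl)→2420 …(+1); best=440 via (E,hash)
  {CE}: card=500; try (E,hash)→300, (C,merge)→490, (E,merge)→520, (C,hash)→640, (C,nl_idx)→640, (C,nl)→1020 …(+1); best=300 via (E,hash)
  {ABE}: card=40; try (B,merge)→700, (B,hash)→800, (A,merge)→910, (A,hash)→920, (B,nl)→1100, (A,nl)→2280; best=700 via (B,merge)
  {ADE}: card=600; try (D,nl_idx)→1040, (D,merge)→1380, (A,hash)→1640, (D,hash)→2000, (D,nl)→2700, (A,merge)→7390 …(+1); best=1040 via (D,nl_idx)
  {ACE}: card=500; try (C,merge)→770, (C,hash)→920, (C,nl_idx)→920, (C,nl)→1300, (A,hash)→1400, (A,merge)→5650 …(+1); best=770 via (C,merge)
  {BDE}: card=1200; try (D,merge)→1520, (B,hash)→1520, (D,nl_idx)→1760, (D,hash)→2000, (D,nl)→5080, (B,merge)→7320 …(+1); best=1520 via (D,merge)
  {BCE}: card=1000; try (C,merge)→910, (C,hash)→920, (B,hash)→1280, (C,nl_idx)→1520, (C,nl)→2280, (B,merge)→5580 …(+1); best=910 via (C,merge)
  {CDE}: card=15000; try (C,hash)→1640, (D,hash)→2480, (D,merge)→6260, (C,merge)→7390, (D,nl_idx)→18800, (C,nl_idx)→19040 …(+2); best=1640 via (C,hash)
  {ABDE}: card=1200; try (D,merge)→1940, (B,hash)→2120, (D,nl_idx)→2180, (D,hash)→2420, (A,hash)→3320, (D,nl)→5500 …(+4); best=1940 via (D,merge)
  {ABCE}: card=1000; try (C,merge)→1330, (C,hash)→1340, (B,hash)→1750, (C,nl_idx)→1940, (A,hash)→2510, (C,nl)→2700 …(+4); best=1330 via (C,merge)
  {ACDE}: card=15000; try (C,hash)→2240, (D,hash)→2950, (D,merge)→6730, (C,merge)→7990, (A,hash)→17240, (D,nl_idx)→19270 …(+5); best=2240 via (C,hash)
  {BCDE}: card=30000; try (C,hash)→3320, (D,hash)→3590, (D,merge)→12870, (C,merge)→16270, (B,hash)→17120, (D,nl_idx)→37910 …(+5); best=3320 via (C,hash)
  {ABCDE}: card=30000; try (C,hash)→3740, (D,hash)→4010, (D,merge)→13290, (C,merge)→16690, (B,hash)→17720, (A,hash)→33920 …(+8); best=3740 via (C,hash)

cost=3740; order=A,E,B,D,C; methods=hash,merge,merge,hash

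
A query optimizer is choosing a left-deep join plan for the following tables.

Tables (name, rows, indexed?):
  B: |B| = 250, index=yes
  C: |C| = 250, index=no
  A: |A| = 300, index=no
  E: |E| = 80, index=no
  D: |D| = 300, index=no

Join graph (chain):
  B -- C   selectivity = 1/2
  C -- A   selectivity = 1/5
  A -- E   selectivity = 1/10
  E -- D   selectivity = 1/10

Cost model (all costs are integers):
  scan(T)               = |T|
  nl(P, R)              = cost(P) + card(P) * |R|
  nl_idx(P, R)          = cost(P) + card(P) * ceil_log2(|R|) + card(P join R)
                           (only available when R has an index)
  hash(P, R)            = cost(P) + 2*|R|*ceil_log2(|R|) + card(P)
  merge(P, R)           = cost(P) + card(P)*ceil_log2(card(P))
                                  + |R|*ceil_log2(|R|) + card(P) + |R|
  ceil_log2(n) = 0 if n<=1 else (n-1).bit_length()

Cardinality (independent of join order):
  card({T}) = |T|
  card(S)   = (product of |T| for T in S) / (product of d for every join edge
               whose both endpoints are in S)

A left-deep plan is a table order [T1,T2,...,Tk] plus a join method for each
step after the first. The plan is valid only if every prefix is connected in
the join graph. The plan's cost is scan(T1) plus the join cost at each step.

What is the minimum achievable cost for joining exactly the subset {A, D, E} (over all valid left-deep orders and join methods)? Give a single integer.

9520

Selinger DP over subsets of {A,D,E}:
  {A}: scan cost=300, card=300
  {E}: scan cost=80, card=80
  {D}: scan cost=300, card=300
  {AE}: card=2400; try (E,hash)→1720, (A,merge)→3720, (E,merge)→3940, (A,hash)→5560, (A,nl)→24080, (E,nl)→24300; best=1720 via (E,hash)
  {DE}: card=2400; try (E,hash)→1720, (D,merge)→3720, (E,merge)→3940, (D,hash)→5560, (D,nl)→24080, (E,nl)→24300; best=1720 via (E,hash)
  {ADE}: card=72000; try (D,hash)→9520, (A,hash)→9520, (D,merge)→35920, (A,merge)→35920, (D,nl)→721720, (A,nl)→721720; best=9520 via (D,hash)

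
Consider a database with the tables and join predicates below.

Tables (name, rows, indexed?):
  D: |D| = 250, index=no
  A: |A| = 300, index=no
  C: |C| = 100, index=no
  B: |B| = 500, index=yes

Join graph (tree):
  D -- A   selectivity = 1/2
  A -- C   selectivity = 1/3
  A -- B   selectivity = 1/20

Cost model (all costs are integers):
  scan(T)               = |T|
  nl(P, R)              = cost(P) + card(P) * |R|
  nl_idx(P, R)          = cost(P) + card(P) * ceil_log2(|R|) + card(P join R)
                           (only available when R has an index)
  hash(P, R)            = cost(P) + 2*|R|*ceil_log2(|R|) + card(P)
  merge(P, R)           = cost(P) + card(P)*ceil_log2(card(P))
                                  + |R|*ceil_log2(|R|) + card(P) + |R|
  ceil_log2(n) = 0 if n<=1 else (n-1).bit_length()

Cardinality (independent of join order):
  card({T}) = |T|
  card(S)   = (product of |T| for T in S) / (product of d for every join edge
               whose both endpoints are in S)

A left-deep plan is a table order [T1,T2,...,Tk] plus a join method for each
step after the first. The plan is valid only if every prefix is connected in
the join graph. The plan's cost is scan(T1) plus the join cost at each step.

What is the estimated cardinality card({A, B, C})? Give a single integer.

Tables in S: A(300), B(500), C(100)
Edges inside S: A-C(d=3), A-B(d=20)
numerator = 300 * 500 * 100 = 15000000
denominator = 3 * 20 = 60
card(S) = 15000000 / 60 = 250000

250000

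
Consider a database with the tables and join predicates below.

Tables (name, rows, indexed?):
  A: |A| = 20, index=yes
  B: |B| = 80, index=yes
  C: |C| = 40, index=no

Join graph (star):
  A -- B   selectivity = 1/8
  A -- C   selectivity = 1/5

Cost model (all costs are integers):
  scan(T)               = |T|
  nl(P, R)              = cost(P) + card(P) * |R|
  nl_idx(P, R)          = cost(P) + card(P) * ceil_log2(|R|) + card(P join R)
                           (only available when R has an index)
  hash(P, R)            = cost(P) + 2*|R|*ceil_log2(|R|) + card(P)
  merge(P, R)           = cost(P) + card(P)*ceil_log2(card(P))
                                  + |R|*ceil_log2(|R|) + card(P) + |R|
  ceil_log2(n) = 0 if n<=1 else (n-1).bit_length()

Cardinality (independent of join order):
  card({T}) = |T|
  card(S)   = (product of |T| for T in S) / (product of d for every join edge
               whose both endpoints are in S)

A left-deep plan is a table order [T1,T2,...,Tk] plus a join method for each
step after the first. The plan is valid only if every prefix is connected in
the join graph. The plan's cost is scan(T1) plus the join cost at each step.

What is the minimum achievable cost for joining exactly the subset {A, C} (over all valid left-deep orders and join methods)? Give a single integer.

280

Selinger DP over subsets of {A,C}:
  {A}: scan cost=20, card=20
  {C}: scan cost=40, card=40
  {AC}: card=160; try (A,hash)→280, (A,nl_idx)→400, (C,merge)→420, (A,merge)→440, (C,hash)→520, (C,nl)→820 …(+1); best=280 via (A,hash)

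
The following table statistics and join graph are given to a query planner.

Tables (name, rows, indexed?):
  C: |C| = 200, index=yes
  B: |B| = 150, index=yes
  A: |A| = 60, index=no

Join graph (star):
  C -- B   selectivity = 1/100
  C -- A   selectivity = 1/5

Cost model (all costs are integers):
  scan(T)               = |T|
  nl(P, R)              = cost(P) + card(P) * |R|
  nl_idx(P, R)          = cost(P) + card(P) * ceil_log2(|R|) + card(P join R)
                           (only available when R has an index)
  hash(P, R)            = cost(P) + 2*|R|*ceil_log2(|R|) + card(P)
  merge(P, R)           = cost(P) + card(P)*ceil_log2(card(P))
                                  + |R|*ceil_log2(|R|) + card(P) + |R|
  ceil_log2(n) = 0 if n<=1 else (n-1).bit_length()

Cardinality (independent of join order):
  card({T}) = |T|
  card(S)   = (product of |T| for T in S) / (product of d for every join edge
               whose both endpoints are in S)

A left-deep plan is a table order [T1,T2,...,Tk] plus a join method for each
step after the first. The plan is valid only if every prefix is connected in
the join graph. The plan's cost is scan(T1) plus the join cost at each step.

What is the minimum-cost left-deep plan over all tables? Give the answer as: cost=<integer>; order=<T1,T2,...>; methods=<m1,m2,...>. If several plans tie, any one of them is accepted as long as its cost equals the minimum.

cost=2670; order=B,C,A; methods=nl_idx,hash

Selinger DP (subsets sized 1..n):
  {C}: scan cost=200, card=200
  {B}: scan cost=150, card=150
  {A}: scan cost=60, card=60
  {BC}: card=300; try (C,nl_idx)→1650, (B,nl_idx)→2100, (B,hash)→2800, (C,merge)→3300, (B,merge)→3350, (C,hash)→3500 …(+2); best=1650 via (C,nl_idx)
  {AC}: card=2400; try (A,hash)→1120, (C,merge)→2280, (A,merge)→2420, (C,nl_idx)→2940, (C,hash)→3320, (C,nl)→12060 …(+1); best=1120 via (A,hash)
  {ABC}: card=3600; try (A,hash)→2670, (A,merge)→5070, (B,hash)→5920, (A,nl)→19650, (B,nl_idx)→23920, (B,merge)→33670 …(+1); best=2670 via (A,hash)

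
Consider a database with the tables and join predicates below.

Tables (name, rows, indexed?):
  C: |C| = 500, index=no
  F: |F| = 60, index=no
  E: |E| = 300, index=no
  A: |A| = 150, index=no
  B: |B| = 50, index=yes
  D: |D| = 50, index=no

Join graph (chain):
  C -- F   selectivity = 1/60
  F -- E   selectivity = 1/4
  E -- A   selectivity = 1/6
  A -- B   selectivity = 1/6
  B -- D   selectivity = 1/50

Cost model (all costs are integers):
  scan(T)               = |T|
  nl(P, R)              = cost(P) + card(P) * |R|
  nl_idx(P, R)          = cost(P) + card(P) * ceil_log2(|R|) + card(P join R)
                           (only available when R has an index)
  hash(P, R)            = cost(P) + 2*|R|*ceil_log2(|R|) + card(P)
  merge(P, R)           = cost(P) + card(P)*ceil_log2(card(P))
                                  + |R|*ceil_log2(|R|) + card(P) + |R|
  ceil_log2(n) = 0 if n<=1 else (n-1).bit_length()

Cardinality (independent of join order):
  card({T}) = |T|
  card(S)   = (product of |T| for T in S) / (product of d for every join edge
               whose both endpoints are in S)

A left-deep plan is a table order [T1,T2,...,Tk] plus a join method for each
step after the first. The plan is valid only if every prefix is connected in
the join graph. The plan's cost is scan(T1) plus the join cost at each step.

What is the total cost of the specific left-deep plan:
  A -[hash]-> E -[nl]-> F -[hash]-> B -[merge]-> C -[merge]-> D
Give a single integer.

step 1: scan A: cost=150, card=150
step 2: join E via hash
    card(P join E) = 150*300/(6) = 7500
    cost = 150 + 2*300*9 + 150 = 5700
step 3: join F via nl
    card(P join F) = 7500*60/(4) = 112500
    cost = 5700 + 7500*60 = 455700
step 4: join B via hash
    card(P join B) = 112500*50/(6) = 937500
    cost = 455700 + 2*50*6 + 112500 = 568800
step 5: join C via merge
    card(P join C) = 937500*500/(60) = 7812500
    cost = 568800 + 937500*20 + 500*9 + 937500 + 500 = 20261300
step 6: join D via merge
    card(P join D) = 7812500*50/(50) = 7812500
    cost = 20261300 + 7812500*23 + 50*6 + 7812500 + 50 = 207761650

207761650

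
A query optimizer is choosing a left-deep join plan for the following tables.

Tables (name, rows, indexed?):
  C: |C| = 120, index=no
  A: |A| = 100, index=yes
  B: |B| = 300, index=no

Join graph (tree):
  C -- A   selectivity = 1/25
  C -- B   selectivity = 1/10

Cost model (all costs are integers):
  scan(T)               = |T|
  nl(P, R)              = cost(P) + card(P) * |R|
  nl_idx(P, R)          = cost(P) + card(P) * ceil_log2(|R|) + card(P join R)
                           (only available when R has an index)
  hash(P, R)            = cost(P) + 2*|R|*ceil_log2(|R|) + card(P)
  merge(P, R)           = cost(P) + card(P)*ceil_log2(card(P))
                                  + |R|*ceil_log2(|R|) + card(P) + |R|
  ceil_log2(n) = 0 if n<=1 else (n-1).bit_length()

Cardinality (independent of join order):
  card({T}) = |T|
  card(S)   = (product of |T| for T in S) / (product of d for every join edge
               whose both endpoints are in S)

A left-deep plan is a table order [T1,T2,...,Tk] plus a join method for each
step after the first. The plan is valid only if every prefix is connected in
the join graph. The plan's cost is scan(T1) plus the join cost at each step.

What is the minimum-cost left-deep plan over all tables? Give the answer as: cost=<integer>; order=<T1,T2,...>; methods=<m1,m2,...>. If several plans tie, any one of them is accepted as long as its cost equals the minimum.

cost=7280; order=B,C,A; methods=hash,hash

Selinger DP (subsets sized 1..n):
  {C}: scan cost=120, card=120
  {A}: scan cost=100, card=100
  {B}: scan cost=300, card=300
  {AC}: card=480; try (A,nl_idx)→1440, (A,hash)→1640, (C,merge)→1860, (C,hash)→1880, (A,merge)→1880, (C,nl)→12100 …(+1); best=1440 via (A,nl_idx)
  {BC}: card=3600; try (C,hash)→2280, (B,merge)→4080, (C,merge)→4260, (B,hash)→5640, (B,nl)→36120, (C,nl)→36300; best=2280 via (C,hash)
  {ABC}: card=14400; try (A,hash)→7280, (B,hash)→7320, (B,merge)→9240, (A,nl_idx)→41880, (A,merge)→49880, (B,nl)→145440 …(+1); best=7280 via (A,hash)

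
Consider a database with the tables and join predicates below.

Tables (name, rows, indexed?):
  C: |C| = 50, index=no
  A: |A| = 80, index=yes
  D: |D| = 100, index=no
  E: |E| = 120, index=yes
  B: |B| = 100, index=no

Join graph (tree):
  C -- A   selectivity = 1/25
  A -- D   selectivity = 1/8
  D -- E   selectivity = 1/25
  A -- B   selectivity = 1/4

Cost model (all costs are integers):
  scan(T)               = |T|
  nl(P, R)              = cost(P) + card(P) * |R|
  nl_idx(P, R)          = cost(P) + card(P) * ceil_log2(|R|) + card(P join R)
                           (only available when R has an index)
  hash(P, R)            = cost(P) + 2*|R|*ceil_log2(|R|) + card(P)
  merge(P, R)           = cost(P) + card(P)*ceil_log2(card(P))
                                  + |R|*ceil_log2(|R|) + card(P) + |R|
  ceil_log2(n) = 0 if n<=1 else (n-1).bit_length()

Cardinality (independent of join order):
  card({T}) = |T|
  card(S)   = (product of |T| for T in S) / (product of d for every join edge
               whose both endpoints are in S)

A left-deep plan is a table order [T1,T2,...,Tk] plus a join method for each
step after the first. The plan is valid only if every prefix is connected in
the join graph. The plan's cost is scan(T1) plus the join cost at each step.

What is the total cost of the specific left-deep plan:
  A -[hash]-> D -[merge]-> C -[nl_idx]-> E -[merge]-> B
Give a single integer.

181310

step 1: scan A: cost=80, card=80
step 2: join D via hash
    card(P join D) = 80*100/(8) = 1000
    cost = 80 + 2*100*7 + 80 = 1560
step 3: join C via merge
    card(P join C) = 1000*50/(25) = 2000
    cost = 1560 + 1000*10 + 50*6 + 1000 + 50 = 12910
step 4: join E via nl_idx
    card(P join E) = 2000*120/(25) = 9600
    cost = 12910 + 2000*7 + 9600 = 36510
step 5: join B via merge
    card(P join B) = 9600*100/(4) = 240000
    cost = 36510 + 9600*14 + 100*7 + 9600 + 100 = 181310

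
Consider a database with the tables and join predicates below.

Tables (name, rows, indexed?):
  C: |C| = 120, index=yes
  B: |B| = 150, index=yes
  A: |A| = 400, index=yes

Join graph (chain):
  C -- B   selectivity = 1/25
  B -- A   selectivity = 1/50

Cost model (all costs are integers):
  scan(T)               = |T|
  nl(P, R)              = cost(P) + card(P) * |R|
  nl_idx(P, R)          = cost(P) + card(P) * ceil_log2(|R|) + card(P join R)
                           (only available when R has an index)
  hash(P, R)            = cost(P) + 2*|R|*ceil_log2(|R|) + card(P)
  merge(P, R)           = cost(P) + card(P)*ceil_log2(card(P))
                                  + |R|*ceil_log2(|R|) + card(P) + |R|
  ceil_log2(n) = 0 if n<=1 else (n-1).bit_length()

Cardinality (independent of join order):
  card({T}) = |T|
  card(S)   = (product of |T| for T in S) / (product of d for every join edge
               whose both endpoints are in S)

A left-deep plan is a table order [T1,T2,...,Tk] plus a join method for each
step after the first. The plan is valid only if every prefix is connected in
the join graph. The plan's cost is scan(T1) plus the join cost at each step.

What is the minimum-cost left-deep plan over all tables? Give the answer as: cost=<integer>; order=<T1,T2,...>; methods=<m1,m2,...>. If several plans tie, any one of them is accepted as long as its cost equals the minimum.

Selinger DP (subsets sized 1..n):
  {C}: scan cost=120, card=120
  {B}: scan cost=150, card=150
  {A}: scan cost=400, card=400
  {BC}: card=720; try (B,nl_idx)→1800, (C,nl_idx)→1920, (C,hash)→1980, (B,merge)→2430, (C,merge)→2460, (B,hash)→2640 …(+2); best=1800 via (B,nl_idx)
  {AB}: card=1200; try (A,nl_idx)→2700, (B,hash)→3200, (B,nl_idx)→4800, (A,merge)→5500, (B,merge)→5750, (A,hash)→7500 …(+2); best=2700 via (A,nl_idx)
  {ABC}: card=5760; try (C,hash)→5580, (A,hash)→9720, (A,merge)→13720, (A,nl_idx)→14040, (C,nl_idx)→16860, (C,merge)→18060 …(+2); best=5580 via (C,hash)

cost=5580; order=B,A,C; methods=nl_idx,hash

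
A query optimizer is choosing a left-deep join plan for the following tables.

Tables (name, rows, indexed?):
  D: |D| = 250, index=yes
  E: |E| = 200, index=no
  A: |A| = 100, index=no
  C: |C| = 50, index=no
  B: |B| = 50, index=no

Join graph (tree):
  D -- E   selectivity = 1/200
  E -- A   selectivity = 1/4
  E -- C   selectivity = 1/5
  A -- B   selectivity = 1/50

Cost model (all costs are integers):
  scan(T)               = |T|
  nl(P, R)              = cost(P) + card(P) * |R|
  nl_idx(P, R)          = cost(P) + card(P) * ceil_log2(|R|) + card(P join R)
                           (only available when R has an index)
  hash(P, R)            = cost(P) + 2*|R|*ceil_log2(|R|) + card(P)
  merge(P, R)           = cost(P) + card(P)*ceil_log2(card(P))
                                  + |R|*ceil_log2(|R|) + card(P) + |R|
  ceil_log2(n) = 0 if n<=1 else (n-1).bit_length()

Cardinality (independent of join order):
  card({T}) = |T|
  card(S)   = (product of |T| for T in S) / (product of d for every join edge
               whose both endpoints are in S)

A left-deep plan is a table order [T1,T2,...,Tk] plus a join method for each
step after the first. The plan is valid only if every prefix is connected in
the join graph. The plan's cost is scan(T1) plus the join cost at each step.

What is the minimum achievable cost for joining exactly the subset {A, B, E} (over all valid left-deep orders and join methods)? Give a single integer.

Selinger DP over subsets of {A,B,E}:
  {E}: scan cost=200, card=200
  {A}: scan cost=100, card=100
  {B}: scan cost=50, card=50
  {AE}: card=5000; try (A,hash)→1800, (E,merge)→2700, (A,merge)→2800, (E,hash)→3400, (E,nl)→20100, (A,nl)→20200; best=1800 via (A,hash)
  {AB}: card=100; try (B,hash)→800, (A,merge)→1200, (B,merge)→1250, (A,hash)→1500, (A,nl)→5050, (B,nl)→5100; best=800 via (B,hash)
  {ABE}: card=5000; try (E,merge)→3400, (E,hash)→4100, (B,hash)→7400, (E,nl)→20800, (B,merge)→72150, (B,nl)→251800; best=3400 via (E,merge)

3400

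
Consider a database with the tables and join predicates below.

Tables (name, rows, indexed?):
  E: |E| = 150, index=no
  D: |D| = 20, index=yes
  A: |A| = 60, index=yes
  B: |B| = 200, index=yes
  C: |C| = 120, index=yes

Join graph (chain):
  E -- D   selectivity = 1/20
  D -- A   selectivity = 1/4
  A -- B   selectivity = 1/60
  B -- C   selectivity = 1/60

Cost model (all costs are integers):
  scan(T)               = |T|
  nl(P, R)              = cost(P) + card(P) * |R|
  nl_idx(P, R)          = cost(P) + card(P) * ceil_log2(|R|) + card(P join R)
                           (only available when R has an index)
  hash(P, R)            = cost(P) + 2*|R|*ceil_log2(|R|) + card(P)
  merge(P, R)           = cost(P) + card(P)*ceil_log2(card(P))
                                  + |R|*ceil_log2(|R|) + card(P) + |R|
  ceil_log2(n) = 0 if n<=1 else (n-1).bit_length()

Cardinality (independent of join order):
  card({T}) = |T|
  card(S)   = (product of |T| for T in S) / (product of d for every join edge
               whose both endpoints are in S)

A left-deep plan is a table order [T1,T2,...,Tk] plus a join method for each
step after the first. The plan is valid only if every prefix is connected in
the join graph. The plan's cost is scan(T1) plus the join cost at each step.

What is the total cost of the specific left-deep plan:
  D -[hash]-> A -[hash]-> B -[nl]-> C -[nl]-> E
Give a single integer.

step 1: scan D: cost=20, card=20
step 2: join A via hash
    card(P join A) = 20*60/(4) = 300
    cost = 20 + 2*60*6 + 20 = 760
step 3: join B via hash
    card(P join B) = 300*200/(60) = 1000
    cost = 760 + 2*200*8 + 300 = 4260
step 4: join C via nl
    card(P join C) = 1000*120/(60) = 2000
    cost = 4260 + 1000*120 = 124260
step 5: join E via nl
    card(P join E) = 2000*150/(20) = 15000
    cost = 124260 + 2000*150 = 424260

424260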